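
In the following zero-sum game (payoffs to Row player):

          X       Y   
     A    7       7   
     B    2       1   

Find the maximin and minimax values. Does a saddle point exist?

Maximin = 7, Minimax = 7, Saddle: True

Work:
Row minimums: [7, 1] → maximin = 7
Column maximums: [7, 7] → minimax = 7
Saddle point exists! Game value = 7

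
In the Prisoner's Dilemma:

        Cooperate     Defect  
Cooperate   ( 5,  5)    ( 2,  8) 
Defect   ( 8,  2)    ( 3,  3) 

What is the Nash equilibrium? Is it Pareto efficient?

(Defect, Defect) is NE; not Pareto efficient

Work:
Defect dominates Cooperate for both players:
If P2 cooperates: Defect (8) > Cooperate (5)
If P2 defects: Defect (3) > Cooperate (2)
NE: (Defect, Defect) with payoff (3, 3)
But (Cooperate, Cooperate) = (5, 5) Pareto dominates (3, 3)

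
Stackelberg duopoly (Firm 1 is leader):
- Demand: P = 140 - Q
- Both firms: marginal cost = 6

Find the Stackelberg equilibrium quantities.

q₁* (leader) = 67.0, q₂* (follower) = 33.5

Work:
Follower's reaction: q₂ = (a - c - q₁)/2
Leader substitutes: π₁ = q₁·(a - q₁ - (a-c-q₁)/2 - c)
FOC: q₁* = (140 - 6)/2 = 67.00
Then: q₂* = (140 - 6 - 67.0)/2 = 33.50
Leader has first-mover advantage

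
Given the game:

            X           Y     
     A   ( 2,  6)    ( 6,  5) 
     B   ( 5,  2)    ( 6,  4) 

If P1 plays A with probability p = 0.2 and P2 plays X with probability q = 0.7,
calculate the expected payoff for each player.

E[P1] = 4.88, E[P2] = 3.22

Work:
E[P1] = p·q·π₁(A,X) + p·(1-q)·π₁(A,Y) + (1-p)·q·π₁(B,X) + (1-p)·(1-q)·π₁(B,Y)
= 0.2·0.7·2 + 0.2·0.3·6 + 0.8·0.7·5 + 0.8·0.3·6
= 4.88

E[P2] = 3.22 (similar calculation)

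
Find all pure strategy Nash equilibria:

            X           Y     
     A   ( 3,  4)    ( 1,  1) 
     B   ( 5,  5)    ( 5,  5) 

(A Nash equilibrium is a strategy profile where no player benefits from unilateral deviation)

Nash equilibrium: (B, X), (B, Y)

Work:
Best responses:
  P1 vs X: payoffs [3, 5] → best response B (payoff 5)
  P1 vs Y: payoffs [1, 5] → best response B (payoff 5)
  P2 vs A: payoffs [4, 1] → best response X (payoff 4)
  P2 vs B: payoffs [5, 5] → best response X/Y (payoff 5)
Mutual best responses: (B,X), (B,Y) → Nash equilibria.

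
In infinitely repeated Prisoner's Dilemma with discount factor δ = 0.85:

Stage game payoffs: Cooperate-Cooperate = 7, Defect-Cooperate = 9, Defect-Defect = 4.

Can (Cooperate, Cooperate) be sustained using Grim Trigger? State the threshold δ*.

δ* = 0.4; since δ = 0.85 ≥ 0.4, cooperation can be sustained

Work:
For Grim Trigger:
Cooperate forever: 7/(1-δ)
Defect then punished: 9 + 4·δ/(1-δ)
Need: 7/(1-δ) ≥ 9 + 4·δ/(1-δ)
Solving: δ ≥ (T-R)/(T-P) = (9-7)/(9-4) = 0.4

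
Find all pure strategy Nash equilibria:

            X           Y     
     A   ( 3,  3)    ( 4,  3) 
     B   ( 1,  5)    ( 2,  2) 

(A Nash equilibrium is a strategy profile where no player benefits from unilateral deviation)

Nash equilibrium: (A, X), (A, Y)

Work:
Best responses:
  P1 vs X: payoffs [3, 1] → best response A (payoff 3)
  P1 vs Y: payoffs [4, 2] → best response A (payoff 4)
  P2 vs A: payoffs [3, 3] → best response X/Y (payoff 3)
  P2 vs B: payoffs [5, 2] → best response X (payoff 5)
Mutual best responses: (A,X), (A,Y) → Nash equilibria.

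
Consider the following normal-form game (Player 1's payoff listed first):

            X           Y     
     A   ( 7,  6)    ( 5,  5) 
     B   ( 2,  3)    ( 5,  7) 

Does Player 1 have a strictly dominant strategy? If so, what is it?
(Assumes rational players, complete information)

No strictly dominant strategy exists for Player 1

Work:
A strategy strictly dominates another if it gives a strictly higher payoff against every opponent action. Compare each pair of P1's strategies column-by-column:
  A vs B: [7 vs 2, 5 vs 5] → A does not strictly dominate B (column Y: 5 ≤ 5)
  B vs A: [2 vs 7, 5 vs 5] → B does not strictly dominate A (column X: 2 ≤ 7)
No single strategy strictly dominates all others → no strictly dominant strategy.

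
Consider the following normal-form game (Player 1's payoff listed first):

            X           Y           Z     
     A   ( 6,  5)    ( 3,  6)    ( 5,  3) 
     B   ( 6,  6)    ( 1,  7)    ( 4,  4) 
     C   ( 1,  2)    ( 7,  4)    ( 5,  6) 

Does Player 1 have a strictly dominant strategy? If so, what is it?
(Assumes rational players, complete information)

No strictly dominant strategy exists for Player 1

Work:
A strategy strictly dominates another if it gives a strictly higher payoff against every opponent action. Compare each pair of P1's strategies column-by-column:
  A vs B: [6 vs 6, 3 vs 1, 5 vs 4] → A does not strictly dominate B (column X: 6 ≤ 6)
  A vs C: [6 vs 1, 3 vs 7, 5 vs 5] → A does not strictly dominate C (column Y: 3 ≤ 7)
  B vs A: [6 vs 6, 1 vs 3, 4 vs 5] → B does not strictly dominate A (column X: 6 ≤ 6)
  B vs C: [6 vs 1, 1 vs 7, 4 vs 5] → B does not strictly dominate C (column Y: 1 ≤ 7)
  C vs A: [1 vs 6, 7 vs 3, 5 vs 5] → C does not strictly dominate A (column X: 1 ≤ 6)
  C vs B: [1 vs 6, 7 vs 1, 5 vs 4] → C does not strictly dominate B (column X: 1 ≤ 6)
No single strategy strictly dominates all others → no strictly dominant strategy.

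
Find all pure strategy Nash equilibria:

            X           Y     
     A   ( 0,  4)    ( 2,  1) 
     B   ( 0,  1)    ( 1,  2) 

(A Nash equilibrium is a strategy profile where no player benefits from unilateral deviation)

Nash equilibrium: (A, X)

Work:
Best responses:
  P1 vs X: payoffs [0, 0] → best response A/B (payoff 0)
  P1 vs Y: payoffs [2, 1] → best response A (payoff 2)
  P2 vs A: payoffs [4, 1] → best response X (payoff 4)
  P2 vs B: payoffs [1, 2] → best response Y (payoff 2)
Mutual best responses: (A,X) → Nash equilibria.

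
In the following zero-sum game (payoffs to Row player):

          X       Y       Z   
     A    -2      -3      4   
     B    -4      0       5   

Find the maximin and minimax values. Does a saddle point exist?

Maximin = -3, Minimax = -2, Saddle: False

Work:
Row minimums: [-3, -4] → maximin = -3
Column maximums: [-2, 0, 5] → minimax = -2
No saddle point (maximin ≠ minimax). Mixed strategy needed.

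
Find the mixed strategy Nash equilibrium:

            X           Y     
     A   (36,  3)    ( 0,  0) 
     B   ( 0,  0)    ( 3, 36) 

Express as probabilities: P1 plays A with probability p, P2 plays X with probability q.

p = 0.9231, q = 0.0769

Work:
Find probabilities that make opponent indifferent:
P2 chooses q to make P1 indifferent between A and B
P1 chooses p to make P2 indifferent between X and Y
Mixed NE: P1 plays (A: 0.9231, B: 0.0769), P2 plays (X: 0.0769, Y: 0.9231)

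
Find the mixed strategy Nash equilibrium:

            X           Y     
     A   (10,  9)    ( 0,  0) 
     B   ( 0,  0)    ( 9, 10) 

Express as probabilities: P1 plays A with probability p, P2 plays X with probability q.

p = 0.5263, q = 0.4737

Work:
Find probabilities that make opponent indifferent:
P2 chooses q to make P1 indifferent between A and B
P1 chooses p to make P2 indifferent between X and Y
Mixed NE: P1 plays (A: 0.5263, B: 0.4737), P2 plays (X: 0.4737, Y: 0.5263)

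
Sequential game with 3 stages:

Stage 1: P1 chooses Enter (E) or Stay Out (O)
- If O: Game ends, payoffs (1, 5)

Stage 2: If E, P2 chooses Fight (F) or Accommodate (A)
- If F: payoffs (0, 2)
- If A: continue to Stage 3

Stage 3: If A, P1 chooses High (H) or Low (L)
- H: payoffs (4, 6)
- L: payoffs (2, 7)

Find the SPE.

SPE: (E, A, H); Outcome (4, 6)

Work:
Stage 3: P1 chooses H (4 vs 2)
Stage 2: P2: F->2, A->6 (anticipating H). Choose A
Stage 1: P1: O->1, E->4 (anticipating A, H). Choose E
SPE path: E -> A -> H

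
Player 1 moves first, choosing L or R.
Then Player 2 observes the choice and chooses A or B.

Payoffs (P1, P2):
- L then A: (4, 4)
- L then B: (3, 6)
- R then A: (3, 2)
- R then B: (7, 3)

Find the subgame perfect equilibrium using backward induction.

P1 plays R, P2 plays B after L and B after R; Payoff (7, 3)

Work:
Backward induction:
After L: P2 chooses B → P1 gets 3
After R: P2 chooses B → P1 gets 7
P1 chooses R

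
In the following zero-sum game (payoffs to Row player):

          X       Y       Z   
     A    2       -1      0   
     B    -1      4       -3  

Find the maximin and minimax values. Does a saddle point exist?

Maximin = -1, Minimax = 0, Saddle: False

Work:
Row minimums: [-1, -3] → maximin = -1
Column maximums: [2, 4, 0] → minimax = 0
No saddle point (maximin ≠ minimax). Mixed strategy needed.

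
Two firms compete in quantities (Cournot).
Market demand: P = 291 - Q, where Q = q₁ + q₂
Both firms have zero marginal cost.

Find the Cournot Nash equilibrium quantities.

q₁* = q₂* = 97.0; P* = 97.0

Work:
Profit: π_i = P·q_i = (a - q_i - q_j)·q_i
FOC: ∂π_i/∂q_i = a - 2q_i - q_j = 0
Reaction function: q_i = (291 - q_j)/2
Symmetry: q* = 291/3 = 97.0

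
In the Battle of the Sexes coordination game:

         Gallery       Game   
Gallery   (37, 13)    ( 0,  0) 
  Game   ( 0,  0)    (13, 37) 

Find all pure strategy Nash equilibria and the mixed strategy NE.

Pure NE: (Gallery, Gallery) and (Game, Game); Mixed NE: p = 0.74, q = 0.26

Work:
Check pure NE:
(Gallery, Gallery): (37, 13) - no unilateral deviation beneficial
(Game, Game): (13, 37) - no unilateral deviation beneficial
Mixed NE: P1 plays Gallery with p = 0.74, P2 plays Gallery with q = 0.26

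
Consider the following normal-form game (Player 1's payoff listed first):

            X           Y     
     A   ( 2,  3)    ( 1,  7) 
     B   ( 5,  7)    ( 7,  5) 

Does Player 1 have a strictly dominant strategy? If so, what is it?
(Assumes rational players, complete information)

Yes, Player 1's strictly dominant strategy is B

Work:
A strategy strictly dominates another if it gives a strictly higher payoff against every opponent action. Compare each pair of P1's strategies column-by-column:
  A vs B: [2 vs 5, 1 vs 7] → A does not strictly dominate B (column X: 2 ≤ 5)
  B vs A: [5 vs 2, 7 vs 1] → B strictly dominates A
B strictly dominates every other strategy → strictly dominant.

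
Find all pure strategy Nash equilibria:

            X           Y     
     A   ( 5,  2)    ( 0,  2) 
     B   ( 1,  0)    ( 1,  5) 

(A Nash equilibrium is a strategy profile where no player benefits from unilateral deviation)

Nash equilibrium: (A, X), (B, Y)

Work:
Best responses:
  P1 vs X: payoffs [5, 1] → best response A (payoff 5)
  P1 vs Y: payoffs [0, 1] → best response B (payoff 1)
  P2 vs A: payoffs [2, 2] → best response X/Y (payoff 2)
  P2 vs B: payoffs [0, 5] → best response Y (payoff 5)
Mutual best responses: (A,X), (B,Y) → Nash equilibria.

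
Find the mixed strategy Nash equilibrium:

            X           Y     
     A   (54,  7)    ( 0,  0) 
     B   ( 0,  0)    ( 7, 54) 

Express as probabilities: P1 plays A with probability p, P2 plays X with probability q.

p = 0.8852, q = 0.1148

Work:
Find probabilities that make opponent indifferent:
P2 chooses q to make P1 indifferent between A and B
P1 chooses p to make P2 indifferent between X and Y
Mixed NE: P1 plays (A: 0.8852, B: 0.1148), P2 plays (X: 0.1148, Y: 0.8852)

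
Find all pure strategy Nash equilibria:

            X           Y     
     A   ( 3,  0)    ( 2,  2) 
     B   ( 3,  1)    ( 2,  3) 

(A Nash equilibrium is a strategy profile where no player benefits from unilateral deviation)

Nash equilibrium: (A, Y), (B, Y)

Work:
Best responses:
  P1 vs X: payoffs [3, 3] → best response A/B (payoff 3)
  P1 vs Y: payoffs [2, 2] → best response A/B (payoff 2)
  P2 vs A: payoffs [0, 2] → best response Y (payoff 2)
  P2 vs B: payoffs [1, 3] → best response Y (payoff 3)
Mutual best responses: (A,Y), (B,Y) → Nash equilibria.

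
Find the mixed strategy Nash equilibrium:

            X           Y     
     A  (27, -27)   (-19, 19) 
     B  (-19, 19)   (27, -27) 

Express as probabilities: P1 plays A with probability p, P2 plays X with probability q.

p = 0.5, q = 0.5

Work:
Find probabilities that make opponent indifferent:
P2 chooses q to make P1 indifferent between A and B
P1 chooses p to make P2 indifferent between X and Y
Mixed NE: P1 plays (A: 0.5, B: 0.5), P2 plays (X: 0.5, Y: 0.5)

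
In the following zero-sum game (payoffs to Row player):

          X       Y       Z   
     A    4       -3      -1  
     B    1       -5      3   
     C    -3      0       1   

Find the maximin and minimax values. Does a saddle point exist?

Maximin = -3, Minimax = 0, Saddle: False

Work:
Row minimums: [-3, -5, -3] → maximin = -3
Column maximums: [4, 0, 3] → minimax = 0
No saddle point (maximin ≠ minimax). Mixed strategy needed.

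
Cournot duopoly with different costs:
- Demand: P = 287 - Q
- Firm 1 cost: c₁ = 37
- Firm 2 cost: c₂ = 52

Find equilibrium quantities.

q₁* = 88.33, q₂* = 73.33

Work:
Reaction: q₁ = (287 - 37 - q₂)/2
Reaction: q₂ = (287 - 52 - q₁)/2
Solve simultaneously:
q₁* = (287 - 2×37 + 52)/3 = 88.33
q₂* = (287 - 2×52 + 37)/3 = 73.33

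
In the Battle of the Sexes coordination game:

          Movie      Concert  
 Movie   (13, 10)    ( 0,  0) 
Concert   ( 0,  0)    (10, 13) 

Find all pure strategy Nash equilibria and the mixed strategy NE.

Pure NE: (Movie, Movie) and (Concert, Concert); Mixed NE: p = 0.5652, q = 0.4348

Work:
Check pure NE:
(Movie, Movie): (13, 10) - no unilateral deviation beneficial
(Concert, Concert): (10, 13) - no unilateral deviation beneficial
Mixed NE: P1 plays Movie with p = 0.5652, P2 plays Movie with q = 0.4348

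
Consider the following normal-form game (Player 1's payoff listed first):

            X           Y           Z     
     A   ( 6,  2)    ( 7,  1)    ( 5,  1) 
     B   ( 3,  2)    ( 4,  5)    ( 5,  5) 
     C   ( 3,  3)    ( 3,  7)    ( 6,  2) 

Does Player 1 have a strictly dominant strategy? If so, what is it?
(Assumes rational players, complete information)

No strictly dominant strategy exists for Player 1

Work:
A strategy strictly dominates another if it gives a strictly higher payoff against every opponent action. Compare each pair of P1's strategies column-by-column:
  A vs B: [6 vs 3, 7 vs 4, 5 vs 5] → A does not strictly dominate B (column Z: 5 ≤ 5)
  A vs C: [6 vs 3, 7 vs 3, 5 vs 6] → A does not strictly dominate C (column Z: 5 ≤ 6)
  B vs A: [3 vs 6, 4 vs 7, 5 vs 5] → B does not strictly dominate A (column X: 3 ≤ 6)
  B vs C: [3 vs 3, 4 vs 3, 5 vs 6] → B does not strictly dominate C (column X: 3 ≤ 3)
  C vs A: [3 vs 6, 3 vs 7, 6 vs 5] → C does not strictly dominate A (column X: 3 ≤ 6)
  C vs B: [3 vs 3, 3 vs 4, 6 vs 5] → C does not strictly dominate B (column X: 3 ≤ 3)
No single strategy strictly dominates all others → no strictly dominant strategy.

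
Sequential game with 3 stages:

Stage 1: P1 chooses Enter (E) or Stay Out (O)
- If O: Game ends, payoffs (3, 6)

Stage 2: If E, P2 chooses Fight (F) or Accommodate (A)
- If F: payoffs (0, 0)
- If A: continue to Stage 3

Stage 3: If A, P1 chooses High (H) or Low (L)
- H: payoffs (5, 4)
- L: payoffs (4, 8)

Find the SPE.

SPE: (E, A, H); Outcome (5, 4)

Work:
Stage 3: P1 chooses H (5 vs 4)
Stage 2: P2: F->0, A->4 (anticipating H). Choose A
Stage 1: P1: O->3, E->5 (anticipating A, H). Choose E
SPE path: E -> A -> H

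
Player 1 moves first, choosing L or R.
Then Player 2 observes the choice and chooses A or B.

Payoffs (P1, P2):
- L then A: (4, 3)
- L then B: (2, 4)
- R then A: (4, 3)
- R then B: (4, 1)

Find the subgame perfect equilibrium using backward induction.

P1 plays R, P2 plays B after L and A after R; Payoff (4, 3)

Work:
Backward induction:
After L: P2 chooses B → P1 gets 2
After R: P2 chooses A → P1 gets 4
P1 chooses R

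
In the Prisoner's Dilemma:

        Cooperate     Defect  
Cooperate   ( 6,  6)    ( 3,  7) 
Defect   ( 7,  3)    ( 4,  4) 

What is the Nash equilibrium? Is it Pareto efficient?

(Defect, Defect) is NE; not Pareto efficient

Work:
Defect dominates Cooperate for both players:
If P2 cooperates: Defect (7) > Cooperate (6)
If P2 defects: Defect (4) > Cooperate (3)
NE: (Defect, Defect) with payoff (4, 4)
But (Cooperate, Cooperate) = (6, 6) Pareto dominates (4, 4)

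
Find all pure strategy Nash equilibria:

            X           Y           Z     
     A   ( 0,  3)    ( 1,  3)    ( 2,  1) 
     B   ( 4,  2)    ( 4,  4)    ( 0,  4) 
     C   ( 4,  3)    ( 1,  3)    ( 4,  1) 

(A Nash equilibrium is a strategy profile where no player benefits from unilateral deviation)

Nash equilibrium: (B, Y), (C, X)

Work:
Best responses:
  P1 vs X: payoffs [0, 4, 4] → best response B/C (payoff 4)
  P1 vs Y: payoffs [1, 4, 1] → best response B (payoff 4)
  P1 vs Z: payoffs [2, 0, 4] → best response C (payoff 4)
  P2 vs A: payoffs [3, 3, 1] → best response X/Y (payoff 3)
  P2 vs B: payoffs [2, 4, 4] → best response Y/Z (payoff 4)
  P2 vs C: payoffs [3, 3, 1] → best response X/Y (payoff 3)
Mutual best responses: (B,Y), (C,X) → Nash equilibria.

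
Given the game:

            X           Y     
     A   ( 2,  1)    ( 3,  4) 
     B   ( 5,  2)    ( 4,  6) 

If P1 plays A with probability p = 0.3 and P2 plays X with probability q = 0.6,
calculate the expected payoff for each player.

E[P1] = 3.94, E[P2] = 3.18

Work:
E[P1] = p·q·π₁(A,X) + p·(1-q)·π₁(A,Y) + (1-p)·q·π₁(B,X) + (1-p)·(1-q)·π₁(B,Y)
= 0.3·0.6·2 + 0.3·0.4·3 + 0.7·0.6·5 + 0.7·0.4·4
= 3.94

E[P2] = 3.18 (similar calculation)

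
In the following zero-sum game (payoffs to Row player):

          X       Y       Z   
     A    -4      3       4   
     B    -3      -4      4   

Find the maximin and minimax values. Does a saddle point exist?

Maximin = -4, Minimax = -3, Saddle: False

Work:
Row minimums: [-4, -4] → maximin = -4
Column maximums: [-3, 3, 4] → minimax = -3
No saddle point (maximin ≠ minimax). Mixed strategy needed.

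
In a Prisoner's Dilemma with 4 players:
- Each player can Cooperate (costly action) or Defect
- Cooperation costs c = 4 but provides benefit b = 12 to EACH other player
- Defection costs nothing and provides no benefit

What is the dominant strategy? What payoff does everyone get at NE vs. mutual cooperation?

Dominant: Defect; NE payoff = 0; Coop payoff = 32

Work:
Defect dominates (saves cost c = 4, benefit to others is external)
NE: All defect → everyone gets 0
If all cooperate: each receives (3)×12 - 4 = 32
Social dilemma: 32 > 0 but NE gives 0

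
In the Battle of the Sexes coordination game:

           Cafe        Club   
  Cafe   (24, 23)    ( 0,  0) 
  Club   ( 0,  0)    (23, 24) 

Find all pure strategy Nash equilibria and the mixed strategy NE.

Pure NE: (Cafe, Cafe) and (Club, Club); Mixed NE: p = 0.5106, q = 0.4894

Work:
Check pure NE:
(Cafe, Cafe): (24, 23) - no unilateral deviation beneficial
(Club, Club): (23, 24) - no unilateral deviation beneficial
Mixed NE: P1 plays Cafe with p = 0.5106, P2 plays Cafe with q = 0.4894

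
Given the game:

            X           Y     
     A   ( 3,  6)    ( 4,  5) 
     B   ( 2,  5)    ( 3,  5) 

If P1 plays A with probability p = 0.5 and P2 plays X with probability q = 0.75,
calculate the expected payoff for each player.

E[P1] = 2.75, E[P2] = 5.375

Work:
E[P1] = p·q·π₁(A,X) + p·(1-q)·π₁(A,Y) + (1-p)·q·π₁(B,X) + (1-p)·(1-q)·π₁(B,Y)
= 0.5·0.75·3 + 0.5·0.25·4 + 0.5·0.75·2 + 0.5·0.25·3
= 2.75

E[P2] = 5.375 (similar calculation)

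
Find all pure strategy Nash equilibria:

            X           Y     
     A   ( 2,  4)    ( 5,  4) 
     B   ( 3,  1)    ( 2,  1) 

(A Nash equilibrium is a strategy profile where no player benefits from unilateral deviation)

Nash equilibrium: (A, Y), (B, X)

Work:
Best responses:
  P1 vs X: payoffs [2, 3] → best response B (payoff 3)
  P1 vs Y: payoffs [5, 2] → best response A (payoff 5)
  P2 vs A: payoffs [4, 4] → best response X/Y (payoff 4)
  P2 vs B: payoffs [1, 1] → best response X/Y (payoff 1)
Mutual best responses: (A,Y), (B,X) → Nash equilibria.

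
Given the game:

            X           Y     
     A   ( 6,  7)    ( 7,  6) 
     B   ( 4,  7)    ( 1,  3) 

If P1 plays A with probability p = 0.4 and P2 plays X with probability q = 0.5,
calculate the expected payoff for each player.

E[P1] = 4.1, E[P2] = 5.6

Work:
E[P1] = p·q·π₁(A,X) + p·(1-q)·π₁(A,Y) + (1-p)·q·π₁(B,X) + (1-p)·(1-q)·π₁(B,Y)
= 0.4·0.5·6 + 0.4·0.5·7 + 0.6·0.5·4 + 0.6·0.5·1
= 4.1

E[P2] = 5.6 (similar calculation)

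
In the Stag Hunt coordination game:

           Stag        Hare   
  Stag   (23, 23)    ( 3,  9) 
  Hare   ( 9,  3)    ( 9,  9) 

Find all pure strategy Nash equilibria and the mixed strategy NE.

Pure NE: (Stag, Stag) and (Hare, Hare); Mixed NE: p = 0.3, q = 0.3

Work:
Check pure NE:
(Stag, Stag): (23, 23) - no unilateral deviation beneficial
(Hare, Hare): (9, 9) - no unilateral deviation beneficial
Mixed NE: P1 plays Stag with p = 0.3, P2 plays Stag with q = 0.3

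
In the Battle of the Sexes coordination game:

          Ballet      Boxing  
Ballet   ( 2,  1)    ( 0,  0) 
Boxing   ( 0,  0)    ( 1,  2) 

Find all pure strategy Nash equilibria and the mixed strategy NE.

Pure NE: (Ballet, Ballet) and (Boxing, Boxing); Mixed NE: p = 0.6667, q = 0.3333

Work:
Check pure NE:
(Ballet, Ballet): (2, 1) - no unilateral deviation beneficial
(Boxing, Boxing): (1, 2) - no unilateral deviation beneficial
Mixed NE: P1 plays Ballet with p = 0.6667, P2 plays Ballet with q = 0.3333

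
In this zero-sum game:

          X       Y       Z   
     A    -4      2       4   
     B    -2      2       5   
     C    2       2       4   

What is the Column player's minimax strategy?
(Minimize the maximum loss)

Column should play X or Y (all achieve the minimum), value = 2

Work:
Column player minimizes Row's maximum payoff:
Column X: max payoff to Row = 2
Column Y: max payoff to Row = 2
Column Z: max payoff to Row = 5
Minimum is 2, achieved by columns X, Y (tied).
Each of X or Y is a minimax strategy.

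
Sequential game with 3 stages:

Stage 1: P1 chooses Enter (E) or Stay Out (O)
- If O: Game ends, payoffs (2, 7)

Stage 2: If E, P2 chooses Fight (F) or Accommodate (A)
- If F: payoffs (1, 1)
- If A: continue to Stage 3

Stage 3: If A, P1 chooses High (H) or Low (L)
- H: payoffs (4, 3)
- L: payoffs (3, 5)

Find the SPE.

SPE: (E, A, H); Outcome (4, 3)

Work:
Stage 3: P1 chooses H (4 vs 3)
Stage 2: P2: F->1, A->3 (anticipating H). Choose A
Stage 1: P1: O->2, E->4 (anticipating A, H). Choose E
SPE path: E -> A -> H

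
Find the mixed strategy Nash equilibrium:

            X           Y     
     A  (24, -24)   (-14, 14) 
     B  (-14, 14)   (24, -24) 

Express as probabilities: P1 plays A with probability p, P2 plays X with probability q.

p = 0.5, q = 0.5

Work:
Find probabilities that make opponent indifferent:
P2 chooses q to make P1 indifferent between A and B
P1 chooses p to make P2 indifferent between X and Y
Mixed NE: P1 plays (A: 0.5, B: 0.5), P2 plays (X: 0.5, Y: 0.5)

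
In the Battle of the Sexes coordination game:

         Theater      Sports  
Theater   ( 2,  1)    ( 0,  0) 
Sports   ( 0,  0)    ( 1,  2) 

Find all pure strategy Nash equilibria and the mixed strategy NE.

Pure NE: (Theater, Theater) and (Sports, Sports); Mixed NE: p = 0.6667, q = 0.3333

Work:
Check pure NE:
(Theater, Theater): (2, 1) - no unilateral deviation beneficial
(Sports, Sports): (1, 2) - no unilateral deviation beneficial
Mixed NE: P1 plays Theater with p = 0.6667, P2 plays Theater with q = 0.3333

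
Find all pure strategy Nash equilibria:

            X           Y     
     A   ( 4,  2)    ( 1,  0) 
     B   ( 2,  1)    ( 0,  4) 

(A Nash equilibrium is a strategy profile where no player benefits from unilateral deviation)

Nash equilibrium: (A, X)

Work:
Best responses:
  P1 vs X: payoffs [4, 2] → best response A (payoff 4)
  P1 vs Y: payoffs [1, 0] → best response A (payoff 1)
  P2 vs A: payoffs [2, 0] → best response X (payoff 2)
  P2 vs B: payoffs [1, 4] → best response Y (payoff 4)
Mutual best responses: (A,X) → Nash equilibria.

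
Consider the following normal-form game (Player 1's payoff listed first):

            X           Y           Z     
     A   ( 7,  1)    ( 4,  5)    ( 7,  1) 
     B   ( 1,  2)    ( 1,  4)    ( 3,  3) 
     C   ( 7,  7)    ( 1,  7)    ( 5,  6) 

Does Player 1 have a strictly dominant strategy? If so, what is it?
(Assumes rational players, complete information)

No strictly dominant strategy exists for Player 1

Work:
A strategy strictly dominates another if it gives a strictly higher payoff against every opponent action. Compare each pair of P1's strategies column-by-column:
  A vs B: [7 vs 1, 4 vs 1, 7 vs 3] → A strictly dominates B
  A vs C: [7 vs 7, 4 vs 1, 7 vs 5] → A does not strictly dominate C (column X: 7 ≤ 7)
  B vs A: [1 vs 7, 1 vs 4, 3 vs 7] → B does not strictly dominate A (column X: 1 ≤ 7)
  B vs C: [1 vs 7, 1 vs 1, 3 vs 5] → B does not strictly dominate C (column X: 1 ≤ 7)
  C vs A: [7 vs 7, 1 vs 4, 5 vs 7] → C does not strictly dominate A (column X: 7 ≤ 7)
  C vs B: [7 vs 1, 1 vs 1, 5 vs 3] → C does not strictly dominate B (column Y: 1 ≤ 1)
No single strategy strictly dominates all others → no strictly dominant strategy.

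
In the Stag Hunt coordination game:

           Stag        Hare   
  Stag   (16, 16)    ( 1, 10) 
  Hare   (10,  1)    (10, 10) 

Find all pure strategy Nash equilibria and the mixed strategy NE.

Pure NE: (Stag, Stag) and (Hare, Hare); Mixed NE: p = 0.6, q = 0.6

Work:
Check pure NE:
(Stag, Stag): (16, 16) - no unilateral deviation beneficial
(Hare, Hare): (10, 10) - no unilateral deviation beneficial
Mixed NE: P1 plays Stag with p = 0.6, P2 plays Stag with q = 0.6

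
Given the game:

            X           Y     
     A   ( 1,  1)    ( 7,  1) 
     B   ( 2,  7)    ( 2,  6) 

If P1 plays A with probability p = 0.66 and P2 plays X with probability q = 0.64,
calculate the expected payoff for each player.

E[P1] = 2.7656, E[P2] = 2.9176

Work:
E[P1] = p·q·π₁(A,X) + p·(1-q)·π₁(A,Y) + (1-p)·q·π₁(B,X) + (1-p)·(1-q)·π₁(B,Y)
= 0.66·0.64·1 + 0.66·0.36·7 + 0.34·0.64·2 + 0.34·0.36·2
= 2.7656

E[P2] = 2.9176 (similar calculation)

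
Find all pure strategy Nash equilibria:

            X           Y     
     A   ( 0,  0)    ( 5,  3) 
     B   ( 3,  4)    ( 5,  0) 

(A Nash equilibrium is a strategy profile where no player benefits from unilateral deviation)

Nash equilibrium: (A, Y), (B, X)

Work:
Best responses:
  P1 vs X: payoffs [0, 3] → best response B (payoff 3)
  P1 vs Y: payoffs [5, 5] → best response A/B (payoff 5)
  P2 vs A: payoffs [0, 3] → best response Y (payoff 3)
  P2 vs B: payoffs [4, 0] → best response X (payoff 4)
Mutual best responses: (A,Y), (B,X) → Nash equilibria.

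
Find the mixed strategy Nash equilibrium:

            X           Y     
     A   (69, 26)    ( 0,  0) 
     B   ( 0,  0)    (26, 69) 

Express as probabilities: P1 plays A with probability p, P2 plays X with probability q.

p = 0.7263, q = 0.2737

Work:
Find probabilities that make opponent indifferent:
P2 chooses q to make P1 indifferent between A and B
P1 chooses p to make P2 indifferent between X and Y
Mixed NE: P1 plays (A: 0.7263, B: 0.2737), P2 plays (X: 0.2737, Y: 0.7263)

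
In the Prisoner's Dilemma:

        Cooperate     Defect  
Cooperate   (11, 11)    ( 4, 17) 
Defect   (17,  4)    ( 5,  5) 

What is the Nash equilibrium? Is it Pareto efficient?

(Defect, Defect) is NE; not Pareto efficient

Work:
Defect dominates Cooperate for both players:
If P2 cooperates: Defect (17) > Cooperate (11)
If P2 defects: Defect (5) > Cooperate (4)
NE: (Defect, Defect) with payoff (5, 5)
But (Cooperate, Cooperate) = (11, 11) Pareto dominates (5, 5)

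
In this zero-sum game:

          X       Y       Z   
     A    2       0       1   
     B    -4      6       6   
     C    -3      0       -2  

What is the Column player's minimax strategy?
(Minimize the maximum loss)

Column should play X, value = 2

Work:
Column player minimizes Row's maximum payoff:
Column X: max payoff to Row = 2
Column Y: max payoff to Row = 6
Column Z: max payoff to Row = 6
Minimum is 2, achieved by column X.
Minimax strategy: X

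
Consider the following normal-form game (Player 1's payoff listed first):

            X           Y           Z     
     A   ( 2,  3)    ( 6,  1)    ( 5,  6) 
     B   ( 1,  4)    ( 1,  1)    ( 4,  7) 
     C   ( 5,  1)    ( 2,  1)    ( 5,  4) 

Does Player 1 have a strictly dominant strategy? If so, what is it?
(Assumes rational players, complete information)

No strictly dominant strategy exists for Player 1

Work:
A strategy strictly dominates another if it gives a strictly higher payoff against every opponent action. Compare each pair of P1's strategies column-by-column:
  A vs B: [2 vs 1, 6 vs 1, 5 vs 4] → A strictly dominates B
  A vs C: [2 vs 5, 6 vs 2, 5 vs 5] → A does not strictly dominate C (column X: 2 ≤ 5)
  B vs A: [1 vs 2, 1 vs 6, 4 vs 5] → B does not strictly dominate A (column X: 1 ≤ 2)
  B vs C: [1 vs 5, 1 vs 2, 4 vs 5] → B does not strictly dominate C (column X: 1 ≤ 5)
  C vs A: [5 vs 2, 2 vs 6, 5 vs 5] → C does not strictly dominate A (column Y: 2 ≤ 6)
  C vs B: [5 vs 1, 2 vs 1, 5 vs 4] → C strictly dominates B
No single strategy strictly dominates all others → no strictly dominant strategy.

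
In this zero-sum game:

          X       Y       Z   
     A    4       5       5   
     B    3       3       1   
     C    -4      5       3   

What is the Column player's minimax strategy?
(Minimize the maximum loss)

Column should play X, value = 4

Work:
Column player minimizes Row's maximum payoff:
Column X: max payoff to Row = 4
Column Y: max payoff to Row = 5
Column Z: max payoff to Row = 5
Minimum is 4, achieved by column X.
Minimax strategy: X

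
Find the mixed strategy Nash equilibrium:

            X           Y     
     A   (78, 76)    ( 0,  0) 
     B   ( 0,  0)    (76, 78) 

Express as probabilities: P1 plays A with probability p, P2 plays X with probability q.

p = 0.5065, q = 0.4935

Work:
Find probabilities that make opponent indifferent:
P2 chooses q to make P1 indifferent between A and B
P1 chooses p to make P2 indifferent between X and Y
Mixed NE: P1 plays (A: 0.5065, B: 0.4935), P2 plays (X: 0.4935, Y: 0.5065)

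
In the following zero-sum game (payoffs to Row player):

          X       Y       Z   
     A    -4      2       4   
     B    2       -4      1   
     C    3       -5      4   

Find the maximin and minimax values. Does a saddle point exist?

Maximin = -4, Minimax = 2, Saddle: False

Work:
Row minimums: [-4, -4, -5] → maximin = -4
Column maximums: [3, 2, 4] → minimax = 2
No saddle point (maximin ≠ minimax). Mixed strategy needed.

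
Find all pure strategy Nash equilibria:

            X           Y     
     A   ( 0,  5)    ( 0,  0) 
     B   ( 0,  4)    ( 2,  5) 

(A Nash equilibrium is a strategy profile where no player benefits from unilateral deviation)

Nash equilibrium: (A, X), (B, Y)

Work:
Best responses:
  P1 vs X: payoffs [0, 0] → best response A/B (payoff 0)
  P1 vs Y: payoffs [0, 2] → best response B (payoff 2)
  P2 vs A: payoffs [5, 0] → best response X (payoff 5)
  P2 vs B: payoffs [4, 5] → best response Y (payoff 5)
Mutual best responses: (A,X), (B,Y) → Nash equilibria.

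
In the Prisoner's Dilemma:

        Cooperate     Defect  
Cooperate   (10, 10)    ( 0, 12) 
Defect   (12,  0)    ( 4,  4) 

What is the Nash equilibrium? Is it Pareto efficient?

(Defect, Defect) is NE; not Pareto efficient

Work:
Defect dominates Cooperate for both players:
If P2 cooperates: Defect (12) > Cooperate (10)
If P2 defects: Defect (4) > Cooperate (0)
NE: (Defect, Defect) with payoff (4, 4)
But (Cooperate, Cooperate) = (10, 10) Pareto dominates (4, 4)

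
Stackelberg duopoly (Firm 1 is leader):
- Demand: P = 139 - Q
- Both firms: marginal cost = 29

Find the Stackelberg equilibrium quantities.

q₁* (leader) = 55.0, q₂* (follower) = 27.5

Work:
Follower's reaction: q₂ = (a - c - q₁)/2
Leader substitutes: π₁ = q₁·(a - q₁ - (a-c-q₁)/2 - c)
FOC: q₁* = (139 - 29)/2 = 55.00
Then: q₂* = (139 - 29 - 55.0)/2 = 27.50
Leader has first-mover advantage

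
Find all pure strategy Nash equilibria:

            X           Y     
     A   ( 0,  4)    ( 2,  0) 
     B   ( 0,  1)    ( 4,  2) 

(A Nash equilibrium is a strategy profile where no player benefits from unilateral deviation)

Nash equilibrium: (A, X), (B, Y)

Work:
Best responses:
  P1 vs X: payoffs [0, 0] → best response A/B (payoff 0)
  P1 vs Y: payoffs [2, 4] → best response B (payoff 4)
  P2 vs A: payoffs [4, 0] → best response X (payoff 4)
  P2 vs B: payoffs [1, 2] → best response Y (payoff 2)
Mutual best responses: (A,X), (B,Y) → Nash equilibria.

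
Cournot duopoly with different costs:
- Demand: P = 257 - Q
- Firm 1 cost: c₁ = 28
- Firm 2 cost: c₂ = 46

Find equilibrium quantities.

q₁* = 82.33, q₂* = 64.33

Work:
Reaction: q₁ = (257 - 28 - q₂)/2
Reaction: q₂ = (257 - 46 - q₁)/2
Solve simultaneously:
q₁* = (257 - 2×28 + 46)/3 = 82.33
q₂* = (257 - 2×46 + 28)/3 = 64.33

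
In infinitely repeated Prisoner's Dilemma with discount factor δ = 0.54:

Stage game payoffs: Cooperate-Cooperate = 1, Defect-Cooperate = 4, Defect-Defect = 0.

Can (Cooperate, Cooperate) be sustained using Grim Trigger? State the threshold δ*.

δ* = 0.75; since δ = 0.54 < 0.75, cooperation cannot be sustained

Work:
For Grim Trigger:
Cooperate forever: 1/(1-δ)
Defect then punished: 4 + 0·δ/(1-δ)
Need: 1/(1-δ) ≥ 4 + 0·δ/(1-δ)
Solving: δ ≥ (T-R)/(T-P) = (4-1)/(4-0) = 0.75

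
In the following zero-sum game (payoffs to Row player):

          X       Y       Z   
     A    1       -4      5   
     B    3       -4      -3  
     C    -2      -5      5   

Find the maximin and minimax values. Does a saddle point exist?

Maximin = -4, Minimax = -4, Saddle: True

Work:
Row minimums: [-4, -4, -5] → maximin = -4
Column maximums: [3, -4, 5] → minimax = -4
Saddle point exists! Game value = -4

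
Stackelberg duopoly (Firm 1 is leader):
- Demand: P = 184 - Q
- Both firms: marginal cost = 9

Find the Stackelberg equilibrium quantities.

q₁* (leader) = 87.5, q₂* (follower) = 43.75

Work:
Follower's reaction: q₂ = (a - c - q₁)/2
Leader substitutes: π₁ = q₁·(a - q₁ - (a-c-q₁)/2 - c)
FOC: q₁* = (184 - 9)/2 = 87.50
Then: q₂* = (184 - 9 - 87.5)/2 = 43.75
Leader has first-mover advantage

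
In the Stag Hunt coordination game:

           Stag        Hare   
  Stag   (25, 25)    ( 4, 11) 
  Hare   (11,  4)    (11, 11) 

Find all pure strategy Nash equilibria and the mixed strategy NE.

Pure NE: (Stag, Stag) and (Hare, Hare); Mixed NE: p = 0.3333, q = 0.3333

Work:
Check pure NE:
(Stag, Stag): (25, 25) - no unilateral deviation beneficial
(Hare, Hare): (11, 11) - no unilateral deviation beneficial
Mixed NE: P1 plays Stag with p = 0.3333, P2 plays Stag with q = 0.3333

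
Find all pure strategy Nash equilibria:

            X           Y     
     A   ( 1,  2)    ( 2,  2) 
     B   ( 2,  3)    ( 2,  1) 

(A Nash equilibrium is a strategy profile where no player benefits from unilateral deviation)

Nash equilibrium: (A, Y), (B, X)

Work:
Best responses:
  P1 vs X: payoffs [1, 2] → best response B (payoff 2)
  P1 vs Y: payoffs [2, 2] → best response A/B (payoff 2)
  P2 vs A: payoffs [2, 2] → best response X/Y (payoff 2)
  P2 vs B: payoffs [3, 1] → best response X (payoff 3)
Mutual best responses: (A,Y), (B,X) → Nash equilibria.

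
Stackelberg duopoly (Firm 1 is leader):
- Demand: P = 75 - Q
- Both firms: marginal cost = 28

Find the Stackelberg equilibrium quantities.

q₁* (leader) = 23.5, q₂* (follower) = 11.75

Work:
Follower's reaction: q₂ = (a - c - q₁)/2
Leader substitutes: π₁ = q₁·(a - q₁ - (a-c-q₁)/2 - c)
FOC: q₁* = (75 - 28)/2 = 23.50
Then: q₂* = (75 - 28 - 23.5)/2 = 11.75
Leader has first-mover advantage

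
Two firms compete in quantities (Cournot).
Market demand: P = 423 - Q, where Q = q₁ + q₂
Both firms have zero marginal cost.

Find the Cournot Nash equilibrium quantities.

q₁* = q₂* = 141.0; P* = 141.0

Work:
Profit: π_i = P·q_i = (a - q_i - q_j)·q_i
FOC: ∂π_i/∂q_i = a - 2q_i - q_j = 0
Reaction function: q_i = (423 - q_j)/2
Symmetry: q* = 423/3 = 141.0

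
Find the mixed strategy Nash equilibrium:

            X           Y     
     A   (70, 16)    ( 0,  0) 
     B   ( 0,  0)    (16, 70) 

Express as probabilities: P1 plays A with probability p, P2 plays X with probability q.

p = 0.814, q = 0.186

Work:
Find probabilities that make opponent indifferent:
P2 chooses q to make P1 indifferent between A and B
P1 chooses p to make P2 indifferent between X and Y
Mixed NE: P1 plays (A: 0.814, B: 0.186), P2 plays (X: 0.186, Y: 0.814)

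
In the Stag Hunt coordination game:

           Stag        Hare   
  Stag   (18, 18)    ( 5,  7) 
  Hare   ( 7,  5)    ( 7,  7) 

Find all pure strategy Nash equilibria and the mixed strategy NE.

Pure NE: (Stag, Stag) and (Hare, Hare); Mixed NE: p = 0.1538, q = 0.1538

Work:
Check pure NE:
(Stag, Stag): (18, 18) - no unilateral deviation beneficial
(Hare, Hare): (7, 7) - no unilateral deviation beneficial
Mixed NE: P1 plays Stag with p = 0.1538, P2 plays Stag with q = 0.1538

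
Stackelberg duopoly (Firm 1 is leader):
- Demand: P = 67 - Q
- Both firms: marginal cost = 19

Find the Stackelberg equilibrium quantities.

q₁* (leader) = 24.0, q₂* (follower) = 12.0

Work:
Follower's reaction: q₂ = (a - c - q₁)/2
Leader substitutes: π₁ = q₁·(a - q₁ - (a-c-q₁)/2 - c)
FOC: q₁* = (67 - 19)/2 = 24.00
Then: q₂* = (67 - 19 - 24.0)/2 = 12.00
Leader has first-mover advantage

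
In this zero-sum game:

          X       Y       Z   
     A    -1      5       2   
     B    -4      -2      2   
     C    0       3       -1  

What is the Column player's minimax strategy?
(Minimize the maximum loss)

Column should play X, value = 0

Work:
Column player minimizes Row's maximum payoff:
Column X: max payoff to Row = 0
Column Y: max payoff to Row = 5
Column Z: max payoff to Row = 2
Minimum is 0, achieved by column X.
Minimax strategy: X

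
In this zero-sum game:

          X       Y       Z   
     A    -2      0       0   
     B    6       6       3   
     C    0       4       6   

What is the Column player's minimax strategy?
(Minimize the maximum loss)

Column should play X or Y or Z (all achieve the minimum), value = 6

Work:
Column player minimizes Row's maximum payoff:
Column X: max payoff to Row = 6
Column Y: max payoff to Row = 6
Column Z: max payoff to Row = 6
Minimum is 6, achieved by columns X, Y, Z (tied).
Each of X or Y or Z is a minimax strategy.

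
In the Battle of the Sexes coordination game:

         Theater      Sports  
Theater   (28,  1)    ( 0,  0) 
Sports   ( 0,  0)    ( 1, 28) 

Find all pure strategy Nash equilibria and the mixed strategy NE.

Pure NE: (Theater, Theater) and (Sports, Sports); Mixed NE: p = 0.9655, q = 0.0345

Work:
Check pure NE:
(Theater, Theater): (28, 1) - no unilateral deviation beneficial
(Sports, Sports): (1, 28) - no unilateral deviation beneficial
Mixed NE: P1 plays Theater with p = 0.9655, P2 plays Theater with q = 0.0345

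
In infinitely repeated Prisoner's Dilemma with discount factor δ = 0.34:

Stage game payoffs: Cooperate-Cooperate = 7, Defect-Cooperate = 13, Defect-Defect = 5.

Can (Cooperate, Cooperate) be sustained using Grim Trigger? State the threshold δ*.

δ* = 0.75; since δ = 0.34 < 0.75, cooperation cannot be sustained

Work:
For Grim Trigger:
Cooperate forever: 7/(1-δ)
Defect then punished: 13 + 5·δ/(1-δ)
Need: 7/(1-δ) ≥ 13 + 5·δ/(1-δ)
Solving: δ ≥ (T-R)/(T-P) = (13-7)/(13-5) = 0.75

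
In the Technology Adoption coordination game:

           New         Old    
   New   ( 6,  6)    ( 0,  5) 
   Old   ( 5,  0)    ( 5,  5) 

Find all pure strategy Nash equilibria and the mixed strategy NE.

Pure NE: (New, New) and (Old, Old); Mixed NE: p = 0.8333, q = 0.8333

Work:
Check pure NE:
(New, New): (6, 6) - no unilateral deviation beneficial
(Old, Old): (5, 5) - no unilateral deviation beneficial
Mixed NE: P1 plays New with p = 0.8333, P2 plays New with q = 0.8333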